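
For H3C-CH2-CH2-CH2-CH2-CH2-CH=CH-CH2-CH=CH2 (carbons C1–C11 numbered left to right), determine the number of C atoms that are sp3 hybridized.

7

C1: sp3 ✓
C2: sp3 ✓
C3: sp3 ✓
C4: sp3 ✓
C5: sp3 ✓
C6: sp3 ✓
C7: sp2
C8: sp2
C9: sp3 ✓
C10: sp2
C11: sp2
C1, C2, C3, C4, C5, C6, C9 → 7 sp3 carbons.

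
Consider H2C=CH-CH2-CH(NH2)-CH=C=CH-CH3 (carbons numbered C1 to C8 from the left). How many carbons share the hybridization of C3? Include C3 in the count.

C3 is sp3 (only σ bonds).
C1: sp2
C2: sp2
C3: sp3 ✓
C4: sp3 ✓
C5: sp2
C6: sp
C7: sp2
C8: sp3 ✓
3 carbons are sp3.

3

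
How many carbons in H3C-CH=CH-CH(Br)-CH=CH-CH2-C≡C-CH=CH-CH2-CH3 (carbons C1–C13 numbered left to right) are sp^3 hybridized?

5

C1: sp3 ✓
C2: sp2
C3: sp2
C4: sp3 ✓
C5: sp2
C6: sp2
C7: sp3 ✓
C8: sp
C9: sp
C10: sp2
C11: sp2
C12: sp3 ✓
C13: sp3 ✓
C1, C4, C7, C12, C13 → 5 sp3 carbons.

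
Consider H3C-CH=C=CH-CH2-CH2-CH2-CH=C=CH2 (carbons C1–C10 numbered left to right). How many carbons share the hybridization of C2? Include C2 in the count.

C2 is sp2 (one π bond).
C1: sp3
C2: sp2 ✓
C3: sp
C4: sp2 ✓
C5: sp3
C6: sp3
C7: sp3
C8: sp2 ✓
C9: sp
C10: sp2 ✓
4 carbons are sp2.

4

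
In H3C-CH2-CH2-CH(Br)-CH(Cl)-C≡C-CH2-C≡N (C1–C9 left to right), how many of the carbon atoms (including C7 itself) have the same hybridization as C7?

3

C7 is sp (two π bonds).
C1: sp3
C2: sp3
C3: sp3
C4: sp3
C5: sp3
C6: sp ✓
C7: sp ✓
C8: sp3
C9: sp ✓
3 carbons are sp.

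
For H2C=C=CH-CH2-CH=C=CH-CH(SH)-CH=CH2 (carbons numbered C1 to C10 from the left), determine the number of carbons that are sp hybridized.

C1: sp2
C2: sp ✓
C3: sp2
C4: sp3
C5: sp2
C6: sp ✓
C7: sp2
C8: sp3
C9: sp2
C10: sp2
C2, C6 → 2 sp carbons.

2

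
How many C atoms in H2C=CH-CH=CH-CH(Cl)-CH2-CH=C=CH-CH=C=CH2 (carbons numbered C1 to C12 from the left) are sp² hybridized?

C1: sp2 ✓
C2: sp2 ✓
C3: sp2 ✓
C4: sp2 ✓
C5: sp3
C6: sp3
C7: sp2 ✓
C8: sp
C9: sp2 ✓
C10: sp2 ✓
C11: sp
C12: sp2 ✓
C1, C2, C3, C4, C7, C9, C10, C12 → 8 sp2 carbons.

8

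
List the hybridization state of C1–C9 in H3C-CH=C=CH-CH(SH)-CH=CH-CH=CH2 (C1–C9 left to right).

C1 (4 σ bonds) has steric number 4: sp3.
C2 has 3 σ bonds, plus one π bond: steric number 3 → sp2.
C3: 2 σ bonds, plus two π bonds; 2 regions of electron density → sp.
C4: 3 σ bonds, plus one π bond — 3 electron domains, sp2.
C5: 4 σ bonds — 4 electron domains, sp3.
C6 (3 σ bonds, plus one π bond) has steric number 3: sp2.
C7 carries 3 σ bonds, plus one π bond, giving a steric number of 3, so it is sp2.
C8: 3 σ bonds, plus one π bond — 3 electron domains, sp2.
C9 is sp2: 3 σ bonds, plus one π bond, 3 electron-density regions.

C1 sp3, C2 sp2, C3 sp, C4 sp2, C5 sp3, C6 sp2, C7 sp2, C8 sp2, C9 sp2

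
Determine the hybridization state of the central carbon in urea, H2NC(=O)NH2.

sp^2

The central carbon: 3 σ bonds, plus one π bond — 3 electron domains, sp2.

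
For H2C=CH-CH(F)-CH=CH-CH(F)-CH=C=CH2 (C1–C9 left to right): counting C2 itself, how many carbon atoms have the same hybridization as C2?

6

C2 is sp2 (one π bond).
C1: sp2 ✓
C2: sp2 ✓
C3: sp3
C4: sp2 ✓
C5: sp2 ✓
C6: sp3
C7: sp2 ✓
C8: sp
C9: sp2 ✓
6 carbons are sp2.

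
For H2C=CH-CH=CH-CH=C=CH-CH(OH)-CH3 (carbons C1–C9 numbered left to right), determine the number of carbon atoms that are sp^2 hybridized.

6

C1: sp2 ✓
C2: sp2 ✓
C3: sp2 ✓
C4: sp2 ✓
C5: sp2 ✓
C6: sp
C7: sp2 ✓
C8: sp3
C9: sp3
C1, C2, C3, C4, C5, C7 → 6 sp2 carbons.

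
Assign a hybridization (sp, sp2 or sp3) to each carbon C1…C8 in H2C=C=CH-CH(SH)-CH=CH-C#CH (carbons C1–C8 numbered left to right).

C1 sp2, C2 sp, C3 sp2, C4 sp3, C5 sp2, C6 sp2, C7 sp, C8 sp

C1: 3 σ bonds, plus one π bond — 3 electron domains, sp2.
C2 is sp: 2 σ bonds, plus two π bonds, 2 electron-density regions.
C3 carries 3 σ bonds, plus one π bond, giving a steric number of 3, so it is sp2.
C4: 4 σ bonds — 4 electron domains, sp3.
C5 has 3 σ bonds, plus one π bond: steric number 3 → sp2.
C6 is sp2: 3 σ bonds, plus one π bond, 3 electron-density regions.
C7 has 2 σ bonds, plus two π bonds: steric number 2 → sp.
C8 has 2 σ bonds, plus two π bonds: steric number 2 → sp.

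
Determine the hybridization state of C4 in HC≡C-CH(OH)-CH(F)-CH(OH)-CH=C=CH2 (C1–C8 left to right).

sp³

C4: 4 σ bonds; 4 regions of electron density → sp3.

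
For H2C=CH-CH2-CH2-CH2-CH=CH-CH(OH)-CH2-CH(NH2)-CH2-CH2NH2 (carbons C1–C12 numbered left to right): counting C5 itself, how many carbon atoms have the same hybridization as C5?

8

C5 is sp3 (only σ bonds).
C1: sp2
C2: sp2
C3: sp3 ✓
C4: sp3 ✓
C5: sp3 ✓
C6: sp2
C7: sp2
C8: sp3 ✓
C9: sp3 ✓
C10: sp3 ✓
C11: sp3 ✓
C12: sp3 ✓
8 carbons are sp3.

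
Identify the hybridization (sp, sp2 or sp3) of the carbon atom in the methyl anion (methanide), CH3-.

sp^3

Three σ bonds + one lone pair = steric number 4 → sp3, pyramidal.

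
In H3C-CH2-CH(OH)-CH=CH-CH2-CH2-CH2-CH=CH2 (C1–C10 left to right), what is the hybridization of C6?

sp3

C6 has 4 σ bonds: steric number 4 → sp3.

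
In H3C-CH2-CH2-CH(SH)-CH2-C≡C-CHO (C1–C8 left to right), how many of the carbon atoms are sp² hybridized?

1

C1: sp3
C2: sp3
C3: sp3
C4: sp3
C5: sp3
C6: sp
C7: sp
C8: sp2 ✓
C8 → 1 sp2 carbon.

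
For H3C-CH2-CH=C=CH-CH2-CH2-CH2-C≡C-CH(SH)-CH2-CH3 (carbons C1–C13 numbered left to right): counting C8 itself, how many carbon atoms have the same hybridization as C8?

C8 is sp3 (only σ bonds).
C1: sp3 ✓
C2: sp3 ✓
C3: sp2
C4: sp
C5: sp2
C6: sp3 ✓
C7: sp3 ✓
C8: sp3 ✓
C9: sp
C10: sp
C11: sp3 ✓
C12: sp3 ✓
C13: sp3 ✓
8 carbons are sp3.

8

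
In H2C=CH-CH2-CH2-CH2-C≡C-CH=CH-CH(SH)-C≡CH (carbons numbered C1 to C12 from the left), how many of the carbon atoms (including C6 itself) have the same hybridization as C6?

4

C6 is sp (two π bonds).
C1: sp2
C2: sp2
C3: sp3
C4: sp3
C5: sp3
C6: sp ✓
C7: sp ✓
C8: sp2
C9: sp2
C10: sp3
C11: sp ✓
C12: sp ✓
4 carbons are sp.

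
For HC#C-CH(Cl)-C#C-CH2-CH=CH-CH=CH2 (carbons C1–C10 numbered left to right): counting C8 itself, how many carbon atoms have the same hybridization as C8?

C8 is sp2 (one π bond).
C1: sp
C2: sp
C3: sp3
C4: sp
C5: sp
C6: sp3
C7: sp2 ✓
C8: sp2 ✓
C9: sp2 ✓
C10: sp2 ✓
4 carbons are sp2.

4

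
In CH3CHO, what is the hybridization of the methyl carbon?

sp^3

The methyl carbon (4 σ bonds) has steric number 4: sp3.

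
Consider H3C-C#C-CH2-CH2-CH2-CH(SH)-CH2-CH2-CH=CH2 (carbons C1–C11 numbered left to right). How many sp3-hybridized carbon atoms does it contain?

7

C1: sp3 ✓
C2: sp
C3: sp
C4: sp3 ✓
C5: sp3 ✓
C6: sp3 ✓
C7: sp3 ✓
C8: sp3 ✓
C9: sp3 ✓
C10: sp2
C11: sp2
C1, C4, C5, C6, C7, C8, C9 → 7 sp3 carbons.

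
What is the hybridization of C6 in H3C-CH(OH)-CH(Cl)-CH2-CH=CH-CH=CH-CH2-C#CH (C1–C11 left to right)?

sp2

C6 has 3 σ bonds, plus one π bond: steric number 3 → sp2.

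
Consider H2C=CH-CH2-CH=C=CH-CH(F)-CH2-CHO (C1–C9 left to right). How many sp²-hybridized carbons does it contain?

C1: sp2 ✓
C2: sp2 ✓
C3: sp3
C4: sp2 ✓
C5: sp
C6: sp2 ✓
C7: sp3
C8: sp3
C9: sp2 ✓
C1, C2, C4, C6, C9 → 5 sp2 carbons.

5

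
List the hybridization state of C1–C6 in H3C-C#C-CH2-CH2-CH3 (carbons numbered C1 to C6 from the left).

C1 sp3, C2 sp, C3 sp, C4 sp3, C5 sp3, C6 sp3

C1 is sp3: 4 σ bonds, 4 electron-density regions.
C2 (2 σ bonds, plus two π bonds) has steric number 2: sp.
C3: 2 σ bonds, plus two π bonds — 2 electron domains, sp.
C4 (4 σ bonds) has steric number 4: sp3.
C5 — 4 σ bonds. Steric number 4, so sp3.
C6 has 4 σ bonds: steric number 4 → sp3.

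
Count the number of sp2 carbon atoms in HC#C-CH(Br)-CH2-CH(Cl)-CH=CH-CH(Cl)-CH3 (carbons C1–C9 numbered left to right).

2

C1: sp
C2: sp
C3: sp3
C4: sp3
C5: sp3
C6: sp2 ✓
C7: sp2 ✓
C8: sp3
C9: sp3
C6, C7 → 2 sp2 carbons.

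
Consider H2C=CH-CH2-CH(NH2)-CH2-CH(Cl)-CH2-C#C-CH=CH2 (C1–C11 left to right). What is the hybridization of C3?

C3: 4 σ bonds; 4 regions of electron density → sp3.

sp³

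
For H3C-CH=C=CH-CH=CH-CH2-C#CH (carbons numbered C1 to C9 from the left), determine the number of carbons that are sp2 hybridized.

C1: sp3
C2: sp2 ✓
C3: sp
C4: sp2 ✓
C5: sp2 ✓
C6: sp2 ✓
C7: sp3
C8: sp
C9: sp
C2, C4, C5, C6 → 4 sp2 carbons.

4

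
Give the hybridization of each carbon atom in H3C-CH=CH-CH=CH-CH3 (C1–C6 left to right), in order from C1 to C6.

C1 sp3, C2 sp2, C3 sp2, C4 sp2, C5 sp2, C6 sp3

C1: 4 σ bonds — 4 electron domains, sp3.
C2: 3 σ bonds, plus one π bond; 3 regions of electron density → sp2.
C3 is sp2: 3 σ bonds, plus one π bond, 3 electron-density regions.
C4 carries 3 σ bonds, plus one π bond, giving a steric number of 3, so it is sp2.
C5 — 3 σ bonds, plus one π bond. Steric number 3, so sp2.
C6 has 4 σ bonds: steric number 4 → sp3.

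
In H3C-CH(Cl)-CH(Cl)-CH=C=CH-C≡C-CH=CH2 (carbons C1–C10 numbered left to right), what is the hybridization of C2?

C2 is sp3: 4 σ bonds, 4 electron-density regions.

sp3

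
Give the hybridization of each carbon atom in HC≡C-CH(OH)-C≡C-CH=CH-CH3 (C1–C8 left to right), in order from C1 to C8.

C1 sp, C2 sp, C3 sp3, C4 sp, C5 sp, C6 sp2, C7 sp2, C8 sp3

C1: 2 σ bonds, plus two π bonds — 2 electron domains, sp.
C2 carries 2 σ bonds, plus two π bonds, giving a steric number of 2, so it is sp.
C3 has 4 σ bonds: steric number 4 → sp3.
C4: 2 σ bonds, plus two π bonds; 2 regions of electron density → sp.
C5 is sp: 2 σ bonds, plus two π bonds, 2 electron-density regions.
C6 (3 σ bonds, plus one π bond) has steric number 3: sp2.
C7: 3 σ bonds, plus one π bond; 3 regions of electron density → sp2.
C8 (4 σ bonds) has steric number 4: sp3.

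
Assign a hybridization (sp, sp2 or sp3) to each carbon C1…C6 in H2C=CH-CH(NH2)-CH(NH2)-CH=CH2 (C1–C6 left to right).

C1: 3 σ bonds, plus one π bond; 3 regions of electron density → sp2.
C2 is sp2: 3 σ bonds, plus one π bond, 3 electron-density regions.
C3 carries 4 σ bonds, giving a steric number of 4, so it is sp3.
C4: 4 σ bonds; 4 regions of electron density → sp3.
C5 — 3 σ bonds, plus one π bond. Steric number 3, so sp2.
C6 (3 σ bonds, plus one π bond) has steric number 3: sp2.

C1 sp2, C2 sp2, C3 sp3, C4 sp3, C5 sp2, C6 sp2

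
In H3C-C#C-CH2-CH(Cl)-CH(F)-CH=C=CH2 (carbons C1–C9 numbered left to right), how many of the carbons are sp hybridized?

C1: sp3
C2: sp ✓
C3: sp ✓
C4: sp3
C5: sp3
C6: sp3
C7: sp2
C8: sp ✓
C9: sp2
C2, C3, C8 → 3 sp carbons.

3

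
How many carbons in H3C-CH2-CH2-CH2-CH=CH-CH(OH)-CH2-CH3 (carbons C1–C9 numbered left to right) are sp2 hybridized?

2

C1: sp3
C2: sp3
C3: sp3
C4: sp3
C5: sp2 ✓
C6: sp2 ✓
C7: sp3
C8: sp3
C9: sp3
C5, C6 → 2 sp2 carbons.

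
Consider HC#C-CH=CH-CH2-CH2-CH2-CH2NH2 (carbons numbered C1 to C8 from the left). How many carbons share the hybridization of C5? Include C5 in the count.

C5 is sp3 (only σ bonds).
C1: sp
C2: sp
C3: sp2
C4: sp2
C5: sp3 ✓
C6: sp3 ✓
C7: sp3 ✓
C8: sp3 ✓
4 carbons are sp3.

4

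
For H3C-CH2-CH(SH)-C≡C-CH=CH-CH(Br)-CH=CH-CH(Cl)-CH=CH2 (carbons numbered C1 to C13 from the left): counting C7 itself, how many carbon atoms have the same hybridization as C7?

6

C7 is sp2 (one π bond).
C1: sp3
C2: sp3
C3: sp3
C4: sp
C5: sp
C6: sp2 ✓
C7: sp2 ✓
C8: sp3
C9: sp2 ✓
C10: sp2 ✓
C11: sp3
C12: sp2 ✓
C13: sp2 ✓
6 carbons are sp2.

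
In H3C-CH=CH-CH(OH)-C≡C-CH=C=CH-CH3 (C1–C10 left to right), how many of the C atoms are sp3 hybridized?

C1: sp3 ✓
C2: sp2
C3: sp2
C4: sp3 ✓
C5: sp
C6: sp
C7: sp2
C8: sp
C9: sp2
C10: sp3 ✓
C1, C4, C10 → 3 sp3 carbons.

3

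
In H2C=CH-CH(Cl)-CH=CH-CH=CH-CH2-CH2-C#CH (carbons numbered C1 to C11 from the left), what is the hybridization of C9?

sp³

C9 carries 4 σ bonds, giving a steric number of 4, so it is sp3.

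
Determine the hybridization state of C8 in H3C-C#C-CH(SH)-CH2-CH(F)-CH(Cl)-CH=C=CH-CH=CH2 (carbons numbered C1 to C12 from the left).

sp²

C8: 3 σ bonds, plus one π bond — 3 electron domains, sp2.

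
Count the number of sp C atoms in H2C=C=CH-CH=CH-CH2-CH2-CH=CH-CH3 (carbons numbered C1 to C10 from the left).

C1: sp2
C2: sp ✓
C3: sp2
C4: sp2
C5: sp2
C6: sp3
C7: sp3
C8: sp2
C9: sp2
C10: sp3
C2 → 1 sp carbon.

1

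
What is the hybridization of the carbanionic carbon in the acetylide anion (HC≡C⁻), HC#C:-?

sp

One σ bond + one lone pair = steric number 2 → sp.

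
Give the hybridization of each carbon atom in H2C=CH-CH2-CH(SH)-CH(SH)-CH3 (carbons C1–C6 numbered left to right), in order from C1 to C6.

C1 sp2, C2 sp2, C3 sp3, C4 sp3, C5 sp3, C6 sp3

C1 (3 σ bonds, plus one π bond) has steric number 3: sp2.
C2 has 3 σ bonds, plus one π bond: steric number 3 → sp2.
C3 (4 σ bonds) has steric number 4: sp3.
C4 (4 σ bonds) has steric number 4: sp3.
C5 (4 σ bonds) has steric number 4: sp3.
C6 carries 4 σ bonds, giving a steric number of 4, so it is sp3.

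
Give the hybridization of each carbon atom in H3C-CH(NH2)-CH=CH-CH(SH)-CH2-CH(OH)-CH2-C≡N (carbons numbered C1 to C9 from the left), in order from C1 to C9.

C1: 4 σ bonds; 4 regions of electron density → sp3.
C2 — 4 σ bonds. Steric number 4, so sp3.
C3 — 3 σ bonds, plus one π bond. Steric number 3, so sp2.
C4: 3 σ bonds, plus one π bond; 3 regions of electron density → sp2.
C5: 4 σ bonds; 4 regions of electron density → sp3.
C6 (4 σ bonds) has steric number 4: sp3.
C7 — 4 σ bonds. Steric number 4, so sp3.
C8 (4 σ bonds) has steric number 4: sp3.
C9 is sp: 2 σ bonds, plus two π bonds, 2 electron-density regions.

C1 sp3, C2 sp3, C3 sp2, C4 sp2, C5 sp3, C6 sp3, C7 sp3, C8 sp3, C9 sp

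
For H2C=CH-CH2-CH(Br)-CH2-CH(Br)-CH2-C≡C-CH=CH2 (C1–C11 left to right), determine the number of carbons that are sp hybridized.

C1: sp2
C2: sp2
C3: sp3
C4: sp3
C5: sp3
C6: sp3
C7: sp3
C8: sp ✓
C9: sp ✓
C10: sp2
C11: sp2
C8, C9 → 2 sp carbons.

2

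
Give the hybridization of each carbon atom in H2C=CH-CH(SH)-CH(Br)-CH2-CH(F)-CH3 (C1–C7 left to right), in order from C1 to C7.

C1 — 3 σ bonds, plus one π bond. Steric number 3, so sp2.
C2 has 3 σ bonds, plus one π bond: steric number 3 → sp2.
C3 (4 σ bonds) has steric number 4: sp3.
C4: 4 σ bonds; 4 regions of electron density → sp3.
C5 (4 σ bonds) has steric number 4: sp3.
C6: 4 σ bonds — 4 electron domains, sp3.
C7 is sp3: 4 σ bonds, 4 electron-density regions.

C1 sp2, C2 sp2, C3 sp3, C4 sp3, C5 sp3, C6 sp3, C7 sp3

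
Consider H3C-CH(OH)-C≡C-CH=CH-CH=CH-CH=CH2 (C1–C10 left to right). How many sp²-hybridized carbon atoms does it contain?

6

C1: sp3
C2: sp3
C3: sp
C4: sp
C5: sp2 ✓
C6: sp2 ✓
C7: sp2 ✓
C8: sp2 ✓
C9: sp2 ✓
C10: sp2 ✓
C5, C6, C7, C8, C9, C10 → 6 sp2 carbons.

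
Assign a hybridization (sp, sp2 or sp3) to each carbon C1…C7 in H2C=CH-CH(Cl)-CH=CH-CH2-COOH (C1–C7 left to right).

C1 sp2, C2 sp2, C3 sp3, C4 sp2, C5 sp2, C6 sp3, C7 sp2

C1: 3 σ bonds, plus one π bond; 3 regions of electron density → sp2.
C2 is sp2: 3 σ bonds, plus one π bond, 3 electron-density regions.
C3 (4 σ bonds) has steric number 4: sp3.
C4: 3 σ bonds, plus one π bond — 3 electron domains, sp2.
C5 is sp2: 3 σ bonds, plus one π bond, 3 electron-density regions.
C6: 4 σ bonds — 4 electron domains, sp3.
C7: 3 σ bonds, plus one π bond; 3 regions of electron density → sp2.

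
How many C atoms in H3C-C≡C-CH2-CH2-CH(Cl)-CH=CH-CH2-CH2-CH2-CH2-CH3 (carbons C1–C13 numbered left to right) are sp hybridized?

C1: sp3
C2: sp ✓
C3: sp ✓
C4: sp3
C5: sp3
C6: sp3
C7: sp2
C8: sp2
C9: sp3
C10: sp3
C11: sp3
C12: sp3
C13: sp3
C2, C3 → 2 sp carbons.

2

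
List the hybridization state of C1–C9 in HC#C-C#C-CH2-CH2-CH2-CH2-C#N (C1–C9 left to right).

C1 sp, C2 sp, C3 sp, C4 sp, C5 sp3, C6 sp3, C7 sp3, C8 sp3, C9 sp

C1 carries 2 σ bonds, plus two π bonds, giving a steric number of 2, so it is sp.
C2: 2 σ bonds, plus two π bonds — 2 electron domains, sp.
C3: 2 σ bonds, plus two π bonds — 2 electron domains, sp.
C4 — 2 σ bonds, plus two π bonds. Steric number 2, so sp.
C5: 4 σ bonds; 4 regions of electron density → sp3.
C6: 4 σ bonds; 4 regions of electron density → sp3.
C7 carries 4 σ bonds, giving a steric number of 4, so it is sp3.
C8 is sp3: 4 σ bonds, 4 electron-density regions.
C9 carries 2 σ bonds, plus two π bonds, giving a steric number of 2, so it is sp.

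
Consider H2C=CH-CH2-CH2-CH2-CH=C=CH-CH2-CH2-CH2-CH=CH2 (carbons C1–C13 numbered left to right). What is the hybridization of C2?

sp2

C2 carries 3 σ bonds, plus one π bond, giving a steric number of 3, so it is sp2.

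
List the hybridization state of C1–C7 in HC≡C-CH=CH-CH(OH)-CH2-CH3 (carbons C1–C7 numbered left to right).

C1 sp, C2 sp, C3 sp2, C4 sp2, C5 sp3, C6 sp3, C7 sp3

C1 carries 2 σ bonds, plus two π bonds, giving a steric number of 2, so it is sp.
C2 is sp: 2 σ bonds, plus two π bonds, 2 electron-density regions.
C3 has 3 σ bonds, plus one π bond: steric number 3 → sp2.
C4: 3 σ bonds, plus one π bond — 3 electron domains, sp2.
C5: 4 σ bonds — 4 electron domains, sp3.
C6 has 4 σ bonds: steric number 4 → sp3.
C7 carries 4 σ bonds, giving a steric number of 4, so it is sp3.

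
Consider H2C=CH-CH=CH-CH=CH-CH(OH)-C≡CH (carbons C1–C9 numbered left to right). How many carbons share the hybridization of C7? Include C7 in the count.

C7 is sp3 (only σ bonds).
C1: sp2
C2: sp2
C3: sp2
C4: sp2
C5: sp2
C6: sp2
C7: sp3 ✓
C8: sp
C9: sp
1 carbon is sp3.

1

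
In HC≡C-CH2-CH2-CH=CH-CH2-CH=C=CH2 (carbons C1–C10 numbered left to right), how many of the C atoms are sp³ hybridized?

C1: sp
C2: sp
C3: sp3 ✓
C4: sp3 ✓
C5: sp2
C6: sp2
C7: sp3 ✓
C8: sp2
C9: sp
C10: sp2
C3, C4, C7 → 3 sp3 carbons.

3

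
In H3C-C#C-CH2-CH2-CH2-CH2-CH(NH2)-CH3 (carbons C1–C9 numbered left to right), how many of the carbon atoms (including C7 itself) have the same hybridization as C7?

7

C7 is sp3 (only σ bonds).
C1: sp3 ✓
C2: sp
C3: sp
C4: sp3 ✓
C5: sp3 ✓
C6: sp3 ✓
C7: sp3 ✓
C8: sp3 ✓
C9: sp3 ✓
7 carbons are sp3.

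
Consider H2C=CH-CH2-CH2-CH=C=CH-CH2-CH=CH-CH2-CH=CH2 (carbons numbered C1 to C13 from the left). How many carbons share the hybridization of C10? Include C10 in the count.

C10 is sp2 (one π bond).
C1: sp2 ✓
C2: sp2 ✓
C3: sp3
C4: sp3
C5: sp2 ✓
C6: sp
C7: sp2 ✓
C8: sp3
C9: sp2 ✓
C10: sp2 ✓
C11: sp3
C12: sp2 ✓
C13: sp2 ✓
8 carbons are sp2.

8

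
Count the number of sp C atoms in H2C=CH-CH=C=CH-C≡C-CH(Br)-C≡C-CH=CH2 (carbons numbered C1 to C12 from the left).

C1: sp2
C2: sp2
C3: sp2
C4: sp ✓
C5: sp2
C6: sp ✓
C7: sp ✓
C8: sp3
C9: sp ✓
C10: sp ✓
C11: sp2
C12: sp2
C4, C6, C7, C9, C10 → 5 sp carbons.

5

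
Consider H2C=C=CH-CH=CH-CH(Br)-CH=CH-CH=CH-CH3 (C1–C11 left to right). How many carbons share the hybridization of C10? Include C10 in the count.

8

C10 is sp2 (one π bond).
C1: sp2 ✓
C2: sp
C3: sp2 ✓
C4: sp2 ✓
C5: sp2 ✓
C6: sp3
C7: sp2 ✓
C8: sp2 ✓
C9: sp2 ✓
C10: sp2 ✓
C11: sp3
8 carbons are sp2.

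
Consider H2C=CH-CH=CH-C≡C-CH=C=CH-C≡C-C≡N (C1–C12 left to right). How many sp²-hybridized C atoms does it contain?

6

C1: sp2 ✓
C2: sp2 ✓
C3: sp2 ✓
C4: sp2 ✓
C5: sp
C6: sp
C7: sp2 ✓
C8: sp
C9: sp2 ✓
C10: sp
C11: sp
C12: sp
C1, C2, C3, C4, C7, C9 → 6 sp2 carbons.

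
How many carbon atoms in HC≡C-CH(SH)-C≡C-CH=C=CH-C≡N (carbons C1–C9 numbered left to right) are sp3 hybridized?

1

C1: sp
C2: sp
C3: sp3 ✓
C4: sp
C5: sp
C6: sp2
C7: sp
C8: sp2
C9: sp
C3 → 1 sp3 carbon.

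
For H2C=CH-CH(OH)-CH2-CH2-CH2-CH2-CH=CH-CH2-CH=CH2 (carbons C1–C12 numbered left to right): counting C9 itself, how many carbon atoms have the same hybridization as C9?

6

C9 is sp2 (one π bond).
C1: sp2 ✓
C2: sp2 ✓
C3: sp3
C4: sp3
C5: sp3
C6: sp3
C7: sp3
C8: sp2 ✓
C9: sp2 ✓
C10: sp3
C11: sp2 ✓
C12: sp2 ✓
6 carbons are sp2.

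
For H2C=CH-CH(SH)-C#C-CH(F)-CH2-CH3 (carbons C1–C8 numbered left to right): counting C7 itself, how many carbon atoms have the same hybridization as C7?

C7 is sp3 (only σ bonds).
C1: sp2
C2: sp2
C3: sp3 ✓
C4: sp
C5: sp
C6: sp3 ✓
C7: sp3 ✓
C8: sp3 ✓
4 carbons are sp3.

4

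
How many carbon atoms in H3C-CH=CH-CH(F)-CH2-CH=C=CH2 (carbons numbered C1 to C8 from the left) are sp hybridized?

1

C1: sp3
C2: sp2
C3: sp2
C4: sp3
C5: sp3
C6: sp2
C7: sp ✓
C8: sp2
C7 → 1 sp carbon.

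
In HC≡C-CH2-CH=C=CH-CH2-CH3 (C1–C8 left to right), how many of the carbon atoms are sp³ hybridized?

3

C1: sp
C2: sp
C3: sp3 ✓
C4: sp2
C5: sp
C6: sp2
C7: sp3 ✓
C8: sp3 ✓
C3, C7, C8 → 3 sp3 carbons.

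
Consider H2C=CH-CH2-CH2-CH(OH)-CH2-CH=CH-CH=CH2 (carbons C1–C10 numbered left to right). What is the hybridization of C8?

C8 — 3 σ bonds, plus one π bond. Steric number 3, so sp2.

sp²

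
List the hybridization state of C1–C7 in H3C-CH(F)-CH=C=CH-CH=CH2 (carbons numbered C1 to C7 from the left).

C1 sp3, C2 sp3, C3 sp2, C4 sp, C5 sp2, C6 sp2, C7 sp2

C1 is sp3: 4 σ bonds, 4 electron-density regions.
C2 is sp3: 4 σ bonds, 4 electron-density regions.
C3: 3 σ bonds, plus one π bond; 3 regions of electron density → sp2.
C4 — 2 σ bonds, plus two π bonds. Steric number 2, so sp.
C5 has 3 σ bonds, plus one π bond: steric number 3 → sp2.
C6 — 3 σ bonds, plus one π bond. Steric number 3, so sp2.
C7 is sp2: 3 σ bonds, plus one π bond, 3 electron-density regions.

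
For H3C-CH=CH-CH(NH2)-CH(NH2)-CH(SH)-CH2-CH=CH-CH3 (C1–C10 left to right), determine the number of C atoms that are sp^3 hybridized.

6

C1: sp3 ✓
C2: sp2
C3: sp2
C4: sp3 ✓
C5: sp3 ✓
C6: sp3 ✓
C7: sp3 ✓
C8: sp2
C9: sp2
C10: sp3 ✓
C1, C4, C5, C6, C7, C10 → 6 sp3 carbons.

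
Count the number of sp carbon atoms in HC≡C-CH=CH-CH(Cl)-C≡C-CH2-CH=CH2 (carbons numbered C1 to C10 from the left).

C1: sp ✓
C2: sp ✓
C3: sp2
C4: sp2
C5: sp3
C6: sp ✓
C7: sp ✓
C8: sp3
C9: sp2
C10: sp2
C1, C2, C6, C7 → 4 sp carbons.

4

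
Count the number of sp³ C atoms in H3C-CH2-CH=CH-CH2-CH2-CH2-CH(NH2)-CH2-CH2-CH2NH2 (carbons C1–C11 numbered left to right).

9

C1: sp3 ✓
C2: sp3 ✓
C3: sp2
C4: sp2
C5: sp3 ✓
C6: sp3 ✓
C7: sp3 ✓
C8: sp3 ✓
C9: sp3 ✓
C10: sp3 ✓
C11: sp3 ✓
C1, C2, C5, C6, C7, C8, C9, C10, C11 → 9 sp3 carbons.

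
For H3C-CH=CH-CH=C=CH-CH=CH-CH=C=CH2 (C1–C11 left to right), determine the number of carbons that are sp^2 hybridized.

C1: sp3
C2: sp2 ✓
C3: sp2 ✓
C4: sp2 ✓
C5: sp
C6: sp2 ✓
C7: sp2 ✓
C8: sp2 ✓
C9: sp2 ✓
C10: sp
C11: sp2 ✓
C2, C3, C4, C6, C7, C8, C9, C11 → 8 sp2 carbons.

8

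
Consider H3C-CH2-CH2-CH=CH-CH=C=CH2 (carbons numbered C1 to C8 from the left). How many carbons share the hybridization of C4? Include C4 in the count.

4

C4 is sp2 (one π bond).
C1: sp3
C2: sp3
C3: sp3
C4: sp2 ✓
C5: sp2 ✓
C6: sp2 ✓
C7: sp
C8: sp2 ✓
4 carbons are sp2.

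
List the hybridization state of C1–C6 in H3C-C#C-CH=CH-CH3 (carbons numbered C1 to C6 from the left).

C1 — 4 σ bonds. Steric number 4, so sp3.
C2 — 2 σ bonds, plus two π bonds. Steric number 2, so sp.
C3 (2 σ bonds, plus two π bonds) has steric number 2: sp.
C4: 3 σ bonds, plus one π bond; 3 regions of electron density → sp2.
C5 has 3 σ bonds, plus one π bond: steric number 3 → sp2.
C6 carries 4 σ bonds, giving a steric number of 4, so it is sp3.

C1 sp3, C2 sp, C3 sp, C4 sp2, C5 sp2, C6 sp3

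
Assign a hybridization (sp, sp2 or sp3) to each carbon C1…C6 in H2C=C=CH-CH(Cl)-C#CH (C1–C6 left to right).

C1 — 3 σ bonds, plus one π bond. Steric number 3, so sp2.
C2 carries 2 σ bonds, plus two π bonds, giving a steric number of 2, so it is sp.
C3: 3 σ bonds, plus one π bond; 3 regions of electron density → sp2.
C4 — 4 σ bonds. Steric number 4, so sp3.
C5: 2 σ bonds, plus two π bonds; 2 regions of electron density → sp.
C6: 2 σ bonds, plus two π bonds; 2 regions of electron density → sp.

C1 sp2, C2 sp, C3 sp2, C4 sp3, C5 sp, C6 sp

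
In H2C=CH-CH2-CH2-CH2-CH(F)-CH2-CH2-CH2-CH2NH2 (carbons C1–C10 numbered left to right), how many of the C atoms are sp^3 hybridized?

8

C1: sp2
C2: sp2
C3: sp3 ✓
C4: sp3 ✓
C5: sp3 ✓
C6: sp3 ✓
C7: sp3 ✓
C8: sp3 ✓
C9: sp3 ✓
C10: sp3 ✓
C3, C4, C5, C6, C7, C8, C9, C10 → 8 sp3 carbons.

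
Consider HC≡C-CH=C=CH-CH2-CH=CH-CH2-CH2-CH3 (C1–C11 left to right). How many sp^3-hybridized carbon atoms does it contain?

4

C1: sp
C2: sp
C3: sp2
C4: sp
C5: sp2
C6: sp3 ✓
C7: sp2
C8: sp2
C9: sp3 ✓
C10: sp3 ✓
C11: sp3 ✓
C6, C9, C10, C11 → 4 sp3 carbons.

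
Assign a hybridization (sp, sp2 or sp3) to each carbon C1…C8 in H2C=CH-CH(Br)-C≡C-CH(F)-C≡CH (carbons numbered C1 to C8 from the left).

C1: 3 σ bonds, plus one π bond; 3 regions of electron density → sp2.
C2 — 3 σ bonds, plus one π bond. Steric number 3, so sp2.
C3 (4 σ bonds) has steric number 4: sp3.
C4 (2 σ bonds, plus two π bonds) has steric number 2: sp.
C5 has 2 σ bonds, plus two π bonds: steric number 2 → sp.
C6 — 4 σ bonds. Steric number 4, so sp3.
C7 carries 2 σ bonds, plus two π bonds, giving a steric number of 2, so it is sp.
C8 (2 σ bonds, plus two π bonds) has steric number 2: sp.

C1 sp2, C2 sp2, C3 sp3, C4 sp, C5 sp, C6 sp3, C7 sp, C8 sp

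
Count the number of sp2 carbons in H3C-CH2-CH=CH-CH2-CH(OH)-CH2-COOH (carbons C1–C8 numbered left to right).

3

C1: sp3
C2: sp3
C3: sp2 ✓
C4: sp2 ✓
C5: sp3
C6: sp3
C7: sp3
C8: sp2 ✓
C3, C4, C8 → 3 sp2 carbons.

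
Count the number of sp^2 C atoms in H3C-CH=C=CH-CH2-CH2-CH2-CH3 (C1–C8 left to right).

C1: sp3
C2: sp2 ✓
C3: sp
C4: sp2 ✓
C5: sp3
C6: sp3
C7: sp3
C8: sp3
C2, C4 → 2 sp2 carbons.

2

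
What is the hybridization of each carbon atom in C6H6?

Every ring carbon has three σ bonds and contributes one p electron to the aromatic π system.

sp^2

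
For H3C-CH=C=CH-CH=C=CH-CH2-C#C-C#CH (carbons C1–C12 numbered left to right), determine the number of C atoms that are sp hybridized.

C1: sp3
C2: sp2
C3: sp ✓
C4: sp2
C5: sp2
C6: sp ✓
C7: sp2
C8: sp3
C9: sp ✓
C10: sp ✓
C11: sp ✓
C12: sp ✓
C3, C6, C9, C10, C11, C12 → 6 sp carbons.

6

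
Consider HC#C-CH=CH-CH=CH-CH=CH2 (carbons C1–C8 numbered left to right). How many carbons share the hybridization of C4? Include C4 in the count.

C4 is sp2 (one π bond).
C1: sp
C2: sp
C3: sp2 ✓
C4: sp2 ✓
C5: sp2 ✓
C6: sp2 ✓
C7: sp2 ✓
C8: sp2 ✓
6 carbons are sp2.

6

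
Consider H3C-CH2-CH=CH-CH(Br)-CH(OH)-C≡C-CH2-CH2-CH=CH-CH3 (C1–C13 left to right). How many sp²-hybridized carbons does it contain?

C1: sp3
C2: sp3
C3: sp2 ✓
C4: sp2 ✓
C5: sp3
C6: sp3
C7: sp
C8: sp
C9: sp3
C10: sp3
C11: sp2 ✓
C12: sp2 ✓
C13: sp3
C3, C4, C11, C12 → 4 sp2 carbons.

4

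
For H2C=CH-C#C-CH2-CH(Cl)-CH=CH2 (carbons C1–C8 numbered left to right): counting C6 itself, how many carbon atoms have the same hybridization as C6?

2

C6 is sp3 (only σ bonds).
C1: sp2
C2: sp2
C3: sp
C4: sp
C5: sp3 ✓
C6: sp3 ✓
C7: sp2
C8: sp2
2 carbons are sp3.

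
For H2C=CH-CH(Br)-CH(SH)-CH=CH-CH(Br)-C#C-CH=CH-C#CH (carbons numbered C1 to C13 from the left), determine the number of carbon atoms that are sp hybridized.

C1: sp2
C2: sp2
C3: sp3
C4: sp3
C5: sp2
C6: sp2
C7: sp3
C8: sp ✓
C9: sp ✓
C10: sp2
C11: sp2
C12: sp ✓
C13: sp ✓
C8, C9, C12, C13 → 4 sp carbons.

4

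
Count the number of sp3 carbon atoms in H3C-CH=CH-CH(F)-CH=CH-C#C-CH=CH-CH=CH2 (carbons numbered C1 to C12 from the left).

C1: sp3 ✓
C2: sp2
C3: sp2
C4: sp3 ✓
C5: sp2
C6: sp2
C7: sp
C8: sp
C9: sp2
C10: sp2
C11: sp2
C12: sp2
C1, C4 → 2 sp3 carbons.

2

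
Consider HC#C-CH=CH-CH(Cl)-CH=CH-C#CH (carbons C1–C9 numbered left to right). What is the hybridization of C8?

C8: 2 σ bonds, plus two π bonds — 2 electron domains, sp.

sp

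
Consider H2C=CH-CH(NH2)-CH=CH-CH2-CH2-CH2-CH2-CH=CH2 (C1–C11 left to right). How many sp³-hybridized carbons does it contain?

5

C1: sp2
C2: sp2
C3: sp3 ✓
C4: sp2
C5: sp2
C6: sp3 ✓
C7: sp3 ✓
C8: sp3 ✓
C9: sp3 ✓
C10: sp2
C11: sp2
C3, C6, C7, C8, C9 → 5 sp3 carbons.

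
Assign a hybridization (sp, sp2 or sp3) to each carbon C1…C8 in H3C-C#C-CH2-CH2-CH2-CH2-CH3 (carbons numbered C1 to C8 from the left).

C1 — 4 σ bonds. Steric number 4, so sp3.
C2 (2 σ bonds, plus two π bonds) has steric number 2: sp.
C3 — 2 σ bonds, plus two π bonds. Steric number 2, so sp.
C4 is sp3: 4 σ bonds, 4 electron-density regions.
C5: 4 σ bonds; 4 regions of electron density → sp3.
C6 (4 σ bonds) has steric number 4: sp3.
C7 (4 σ bonds) has steric number 4: sp3.
C8 has 4 σ bonds: steric number 4 → sp3.

C1 sp3, C2 sp, C3 sp, C4 sp3, C5 sp3, C6 sp3, C7 sp3, C8 sp3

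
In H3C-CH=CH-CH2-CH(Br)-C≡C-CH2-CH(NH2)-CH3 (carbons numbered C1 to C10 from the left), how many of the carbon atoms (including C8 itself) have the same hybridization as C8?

6

C8 is sp3 (only σ bonds).
C1: sp3 ✓
C2: sp2
C3: sp2
C4: sp3 ✓
C5: sp3 ✓
C6: sp
C7: sp
C8: sp3 ✓
C9: sp3 ✓
C10: sp3 ✓
6 carbons are sp3.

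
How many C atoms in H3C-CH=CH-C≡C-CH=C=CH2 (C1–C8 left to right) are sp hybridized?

3

C1: sp3
C2: sp2
C3: sp2
C4: sp ✓
C5: sp ✓
C6: sp2
C7: sp ✓
C8: sp2
C4, C5, C7 → 3 sp carbons.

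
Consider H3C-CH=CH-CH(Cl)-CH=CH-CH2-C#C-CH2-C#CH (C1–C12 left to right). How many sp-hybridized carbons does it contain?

4

C1: sp3
C2: sp2
C3: sp2
C4: sp3
C5: sp2
C6: sp2
C7: sp3
C8: sp ✓
C9: sp ✓
C10: sp3
C11: sp ✓
C12: sp ✓
C8, C9, C11, C12 → 4 sp carbons.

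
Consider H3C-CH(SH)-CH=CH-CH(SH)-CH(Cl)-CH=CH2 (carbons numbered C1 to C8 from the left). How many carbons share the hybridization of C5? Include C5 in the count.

4

C5 is sp3 (only σ bonds).
C1: sp3 ✓
C2: sp3 ✓
C3: sp2
C4: sp2
C5: sp3 ✓
C6: sp3 ✓
C7: sp2
C8: sp2
4 carbons are sp3.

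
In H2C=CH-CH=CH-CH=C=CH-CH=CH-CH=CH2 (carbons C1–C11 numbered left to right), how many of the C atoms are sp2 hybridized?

10

C1: sp2 ✓
C2: sp2 ✓
C3: sp2 ✓
C4: sp2 ✓
C5: sp2 ✓
C6: sp
C7: sp2 ✓
C8: sp2 ✓
C9: sp2 ✓
C10: sp2 ✓
C11: sp2 ✓
C1, C2, C3, C4, C5, C7, C8, C9, C10, C11 → 10 sp2 carbons.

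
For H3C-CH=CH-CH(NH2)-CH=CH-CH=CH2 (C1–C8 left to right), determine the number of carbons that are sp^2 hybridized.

C1: sp3
C2: sp2 ✓
C3: sp2 ✓
C4: sp3
C5: sp2 ✓
C6: sp2 ✓
C7: sp2 ✓
C8: sp2 ✓
C2, C3, C5, C6, C7, C8 → 6 sp2 carbons.

6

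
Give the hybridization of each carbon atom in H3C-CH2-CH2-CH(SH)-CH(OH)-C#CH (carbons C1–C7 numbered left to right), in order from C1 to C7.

C1 is sp3: 4 σ bonds, 4 electron-density regions.
C2: 4 σ bonds — 4 electron domains, sp3.
C3 carries 4 σ bonds, giving a steric number of 4, so it is sp3.
C4 — 4 σ bonds. Steric number 4, so sp3.
C5 — 4 σ bonds. Steric number 4, so sp3.
C6: 2 σ bonds, plus two π bonds; 2 regions of electron density → sp.
C7: 2 σ bonds, plus two π bonds; 2 regions of electron density → sp.

C1 sp3, C2 sp3, C3 sp3, C4 sp3, C5 sp3, C6 sp, C7 sp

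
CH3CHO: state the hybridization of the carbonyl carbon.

sp^2

The carbonyl carbon carries 3 σ bonds, plus one π bond, giving a steric number of 3, so it is sp2.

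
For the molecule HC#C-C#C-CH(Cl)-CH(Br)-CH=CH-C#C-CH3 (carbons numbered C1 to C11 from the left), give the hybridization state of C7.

sp²

C7 has 3 σ bonds, plus one π bond: steric number 3 → sp2.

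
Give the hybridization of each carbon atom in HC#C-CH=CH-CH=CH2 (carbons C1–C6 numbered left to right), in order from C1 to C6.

C1 sp, C2 sp, C3 sp2, C4 sp2, C5 sp2, C6 sp2

C1 — 2 σ bonds, plus two π bonds. Steric number 2, so sp.
C2 is sp: 2 σ bonds, plus two π bonds, 2 electron-density regions.
C3 — 3 σ bonds, plus one π bond. Steric number 3, so sp2.
C4 carries 3 σ bonds, plus one π bond, giving a steric number of 3, so it is sp2.
C5 — 3 σ bonds, plus one π bond. Steric number 3, so sp2.
C6 carries 3 σ bonds, plus one π bond, giving a steric number of 3, so it is sp2.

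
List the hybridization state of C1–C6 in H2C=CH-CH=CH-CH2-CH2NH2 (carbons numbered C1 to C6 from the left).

C1 sp2, C2 sp2, C3 sp2, C4 sp2, C5 sp3, C6 sp3

C1 has 3 σ bonds, plus one π bond: steric number 3 → sp2.
C2 carries 3 σ bonds, plus one π bond, giving a steric number of 3, so it is sp2.
C3 carries 3 σ bonds, plus one π bond, giving a steric number of 3, so it is sp2.
C4 has 3 σ bonds, plus one π bond: steric number 3 → sp2.
C5: 4 σ bonds — 4 electron domains, sp3.
C6: 4 σ bonds; 4 regions of electron density → sp3.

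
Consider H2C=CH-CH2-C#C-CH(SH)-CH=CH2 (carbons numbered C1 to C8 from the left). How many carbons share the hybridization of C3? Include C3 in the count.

C3 is sp3 (only σ bonds).
C1: sp2
C2: sp2
C3: sp3 ✓
C4: sp
C5: sp
C6: sp3 ✓
C7: sp2
C8: sp2
2 carbons are sp3.

2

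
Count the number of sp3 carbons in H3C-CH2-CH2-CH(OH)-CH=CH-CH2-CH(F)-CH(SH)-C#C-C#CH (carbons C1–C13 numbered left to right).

7

C1: sp3 ✓
C2: sp3 ✓
C3: sp3 ✓
C4: sp3 ✓
C5: sp2
C6: sp2
C7: sp3 ✓
C8: sp3 ✓
C9: sp3 ✓
C10: sp
C11: sp
C12: sp
C13: sp
C1, C2, C3, C4, C7, C8, C9 → 7 sp3 carbons.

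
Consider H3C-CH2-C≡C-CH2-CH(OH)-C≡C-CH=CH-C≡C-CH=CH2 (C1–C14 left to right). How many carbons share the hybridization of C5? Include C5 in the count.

4

C5 is sp3 (only σ bonds).
C1: sp3 ✓
C2: sp3 ✓
C3: sp
C4: sp
C5: sp3 ✓
C6: sp3 ✓
C7: sp
C8: sp
C9: sp2
C10: sp2
C11: sp
C12: sp
C13: sp2
C14: sp2
4 carbons are sp3.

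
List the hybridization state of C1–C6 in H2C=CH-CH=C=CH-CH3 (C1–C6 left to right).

C1 sp2, C2 sp2, C3 sp2, C4 sp, C5 sp2, C6 sp3

C1 is sp2: 3 σ bonds, plus one π bond, 3 electron-density regions.
C2 — 3 σ bonds, plus one π bond. Steric number 3, so sp2.
C3: 3 σ bonds, plus one π bond — 3 electron domains, sp2.
C4 — 2 σ bonds, plus two π bonds. Steric number 2, so sp.
C5 carries 3 σ bonds, plus one π bond, giving a steric number of 3, so it is sp2.
C6 (4 σ bonds) has steric number 4: sp3.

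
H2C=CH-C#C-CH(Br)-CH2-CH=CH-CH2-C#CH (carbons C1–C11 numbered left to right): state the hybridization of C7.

C7 is sp2: 3 σ bonds, plus one π bond, 3 electron-density regions.

sp2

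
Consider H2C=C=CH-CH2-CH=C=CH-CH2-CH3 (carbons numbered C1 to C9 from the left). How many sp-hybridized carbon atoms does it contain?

2

C1: sp2
C2: sp ✓
C3: sp2
C4: sp3
C5: sp2
C6: sp ✓
C7: sp2
C8: sp3
C9: sp3
C2, C6 → 2 sp carbons.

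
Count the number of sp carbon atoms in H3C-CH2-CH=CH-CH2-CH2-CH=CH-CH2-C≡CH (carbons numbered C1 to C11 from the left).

C1: sp3
C2: sp3
C3: sp2
C4: sp2
C5: sp3
C6: sp3
C7: sp2
C8: sp2
C9: sp3
C10: sp ✓
C11: sp ✓
C10, C11 → 2 sp carbons.

2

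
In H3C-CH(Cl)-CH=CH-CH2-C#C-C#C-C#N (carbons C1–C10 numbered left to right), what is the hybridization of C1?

C1 (4 σ bonds) has steric number 4: sp3.

sp^3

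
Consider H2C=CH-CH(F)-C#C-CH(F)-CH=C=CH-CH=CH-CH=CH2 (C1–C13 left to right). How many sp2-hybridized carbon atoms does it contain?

C1: sp2 ✓
C2: sp2 ✓
C3: sp3
C4: sp
C5: sp
C6: sp3
C7: sp2 ✓
C8: sp
C9: sp2 ✓
C10: sp2 ✓
C11: sp2 ✓
C12: sp2 ✓
C13: sp2 ✓
C1, C2, C7, C9, C10, C11, C12, C13 → 8 sp2 carbons.

8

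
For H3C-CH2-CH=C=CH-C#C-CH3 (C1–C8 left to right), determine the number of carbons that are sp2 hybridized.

2

C1: sp3
C2: sp3
C3: sp2 ✓
C4: sp
C5: sp2 ✓
C6: sp
C7: sp
C8: sp3
C3, C5 → 2 sp2 carbons.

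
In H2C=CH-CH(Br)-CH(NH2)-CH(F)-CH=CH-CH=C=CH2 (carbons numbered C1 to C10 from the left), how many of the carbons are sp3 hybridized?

C1: sp2
C2: sp2
C3: sp3 ✓
C4: sp3 ✓
C5: sp3 ✓
C6: sp2
C7: sp2
C8: sp2
C9: sp
C10: sp2
C3, C4, C5 → 3 sp3 carbons.

3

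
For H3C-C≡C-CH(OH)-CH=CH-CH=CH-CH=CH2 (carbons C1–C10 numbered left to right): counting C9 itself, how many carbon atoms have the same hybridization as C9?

C9 is sp2 (one π bond).
C1: sp3
C2: sp
C3: sp
C4: sp3
C5: sp2 ✓
C6: sp2 ✓
C7: sp2 ✓
C8: sp2 ✓
C9: sp2 ✓
C10: sp2 ✓
6 carbons are sp2.

6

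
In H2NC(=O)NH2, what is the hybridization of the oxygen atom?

sp2

The oxygen atom (1 σ bond and 2 lone pairs, plus one π bond) has steric number 3: sp2.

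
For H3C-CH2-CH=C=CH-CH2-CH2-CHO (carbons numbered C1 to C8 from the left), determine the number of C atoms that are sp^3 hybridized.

C1: sp3 ✓
C2: sp3 ✓
C3: sp2
C4: sp
C5: sp2
C6: sp3 ✓
C7: sp3 ✓
C8: sp2
C1, C2, C6, C7 → 4 sp3 carbons.

4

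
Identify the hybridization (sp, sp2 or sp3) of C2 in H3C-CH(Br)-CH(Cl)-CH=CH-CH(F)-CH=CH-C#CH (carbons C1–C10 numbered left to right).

sp3

C2: 4 σ bonds; 4 regions of electron density → sp3.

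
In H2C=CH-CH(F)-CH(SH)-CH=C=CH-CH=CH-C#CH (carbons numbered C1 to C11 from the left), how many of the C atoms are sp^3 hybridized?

2

C1: sp2
C2: sp2
C3: sp3 ✓
C4: sp3 ✓
C5: sp2
C6: sp
C7: sp2
C8: sp2
C9: sp2
C10: sp
C11: sp
C3, C4 → 2 sp3 carbons.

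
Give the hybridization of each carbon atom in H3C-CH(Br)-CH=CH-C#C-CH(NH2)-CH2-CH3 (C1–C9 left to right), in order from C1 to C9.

C1 sp3, C2 sp3, C3 sp2, C4 sp2, C5 sp, C6 sp, C7 sp3, C8 sp3, C9 sp3

C1 (4 σ bonds) has steric number 4: sp3.
C2 has 4 σ bonds: steric number 4 → sp3.
C3 is sp2: 3 σ bonds, plus one π bond, 3 electron-density regions.
C4 (3 σ bonds, plus one π bond) has steric number 3: sp2.
C5 is sp: 2 σ bonds, plus two π bonds, 2 electron-density regions.
C6: 2 σ bonds, plus two π bonds; 2 regions of electron density → sp.
C7 carries 4 σ bonds, giving a steric number of 4, so it is sp3.
C8 has 4 σ bonds: steric number 4 → sp3.
C9 — 4 σ bonds. Steric number 4, so sp3.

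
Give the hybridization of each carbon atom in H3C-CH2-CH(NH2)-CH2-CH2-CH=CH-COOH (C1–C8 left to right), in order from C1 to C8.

C1 sp3, C2 sp3, C3 sp3, C4 sp3, C5 sp3, C6 sp2, C7 sp2, C8 sp2

C1 has 4 σ bonds: steric number 4 → sp3.
C2 is sp3: 4 σ bonds, 4 electron-density regions.
C3 — 4 σ bonds. Steric number 4, so sp3.
C4: 4 σ bonds — 4 electron domains, sp3.
C5 — 4 σ bonds. Steric number 4, so sp3.
C6 (3 σ bonds, plus one π bond) has steric number 3: sp2.
C7: 3 σ bonds, plus one π bond — 3 electron domains, sp2.
C8 (3 σ bonds, plus one π bond) has steric number 3: sp2.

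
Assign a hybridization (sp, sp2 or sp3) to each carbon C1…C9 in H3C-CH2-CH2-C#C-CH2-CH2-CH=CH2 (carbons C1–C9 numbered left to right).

C1 sp3, C2 sp3, C3 sp3, C4 sp, C5 sp, C6 sp3, C7 sp3, C8 sp2, C9 sp2

C1 has 4 σ bonds: steric number 4 → sp3.
C2: 4 σ bonds; 4 regions of electron density → sp3.
C3: 4 σ bonds; 4 regions of electron density → sp3.
C4: 2 σ bonds, plus two π bonds — 2 electron domains, sp.
C5 (2 σ bonds, plus two π bonds) has steric number 2: sp.
C6 has 4 σ bonds: steric number 4 → sp3.
C7: 4 σ bonds — 4 electron domains, sp3.
C8 is sp2: 3 σ bonds, plus one π bond, 3 electron-density regions.
C9 has 3 σ bonds, plus one π bond: steric number 3 → sp2.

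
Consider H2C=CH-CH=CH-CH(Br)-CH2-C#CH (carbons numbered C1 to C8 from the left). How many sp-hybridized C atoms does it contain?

2

C1: sp2
C2: sp2
C3: sp2
C4: sp2
C5: sp3
C6: sp3
C7: sp ✓
C8: sp ✓
C7, C8 → 2 sp carbons.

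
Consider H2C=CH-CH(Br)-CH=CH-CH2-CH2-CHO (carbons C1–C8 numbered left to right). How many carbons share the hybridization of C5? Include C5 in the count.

5

C5 is sp2 (one π bond).
C1: sp2 ✓
C2: sp2 ✓
C3: sp3
C4: sp2 ✓
C5: sp2 ✓
C6: sp3
C7: sp3
C8: sp2 ✓
5 carbons are sp2.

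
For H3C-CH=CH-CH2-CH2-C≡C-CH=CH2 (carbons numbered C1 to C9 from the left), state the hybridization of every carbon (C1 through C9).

C1: 4 σ bonds — 4 electron domains, sp3.
C2 is sp2: 3 σ bonds, plus one π bond, 3 electron-density regions.
C3 — 3 σ bonds, plus one π bond. Steric number 3, so sp2.
C4 (4 σ bonds) has steric number 4: sp3.
C5: 4 σ bonds; 4 regions of electron density → sp3.
C6 carries 2 σ bonds, plus two π bonds, giving a steric number of 2, so it is sp.
C7: 2 σ bonds, plus two π bonds — 2 electron domains, sp.
C8: 3 σ bonds, plus one π bond; 3 regions of electron density → sp2.
C9: 3 σ bonds, plus one π bond; 3 regions of electron density → sp2.

C1 sp3, C2 sp2, C3 sp2, C4 sp3, C5 sp3, C6 sp, C7 sp, C8 sp2, C9 sp2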